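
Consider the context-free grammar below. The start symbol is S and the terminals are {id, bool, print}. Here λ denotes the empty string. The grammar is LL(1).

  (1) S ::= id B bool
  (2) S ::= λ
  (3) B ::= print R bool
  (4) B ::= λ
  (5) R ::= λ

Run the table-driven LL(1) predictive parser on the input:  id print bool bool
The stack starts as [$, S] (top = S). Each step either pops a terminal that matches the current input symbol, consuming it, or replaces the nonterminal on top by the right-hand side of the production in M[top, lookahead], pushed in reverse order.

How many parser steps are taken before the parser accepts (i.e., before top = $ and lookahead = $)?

7

     Stack                Input                 Action
  1  $ S                  id print bool bool $  expand S ::= id B bool
  2  $ bool B id          id print bool bool $  match id
  3  $ bool B             print bool bool $     expand B ::= print R bool
  4  $ bool bool R print  print bool bool $     match print
  5  $ bool bool R        bool bool $           expand R ::= λ
  6  $ bool bool          bool bool $           match bool
  7  $ bool               bool $                match bool
Accept reached after 7 steps.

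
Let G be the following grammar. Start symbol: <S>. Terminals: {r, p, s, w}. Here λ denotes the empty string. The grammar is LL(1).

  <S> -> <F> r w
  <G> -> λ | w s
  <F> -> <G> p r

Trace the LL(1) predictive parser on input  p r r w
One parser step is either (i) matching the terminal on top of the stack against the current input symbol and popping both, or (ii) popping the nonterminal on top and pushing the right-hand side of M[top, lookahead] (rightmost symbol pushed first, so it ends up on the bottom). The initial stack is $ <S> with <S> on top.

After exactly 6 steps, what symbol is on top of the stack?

w

     Stack          Input      Action
  1  $ <S>          p r r w $  expand <S> -> <F> r w
  2  $ w r <F>      p r r w $  expand <F> -> <G> p r
  3  $ w r r p <G>  p r r w $  expand <G> -> λ
  4  $ w r r p      p r r w $  match p
  5  $ w r r        r r w $    match r
  6  $ w r          r w $      match r
Stack after step 6: $ w (top = w).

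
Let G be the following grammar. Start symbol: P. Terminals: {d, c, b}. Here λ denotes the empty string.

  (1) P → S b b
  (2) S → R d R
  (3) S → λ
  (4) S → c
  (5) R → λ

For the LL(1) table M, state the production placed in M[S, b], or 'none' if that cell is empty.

FIRST(R) = {λ}
FIRST(S) = {λ, c, d}  (via R d R)
FIRST(P) = {b, c, d}  (via S b b)
FOLLOW(P) includes $ since P is the start symbol.
FOLLOW(S): in P→S b b, S is followed by b b with FIRST {b}. Thus FOLLOW(S) = {b}.
For S → R d R: FIRST(R d R) = {d}, so it goes in M[S, t] for t ∈ {d}.
For S → λ: FIRST(λ) = {λ}, so it goes in M[S, t] for t ∈ {}; since λ ∈ FIRST, also for every t ∈ FOLLOW(S) = {b}.
For S → c: FIRST(c) = {c}, so it goes in M[S, t] for t ∈ {c}.

S → λ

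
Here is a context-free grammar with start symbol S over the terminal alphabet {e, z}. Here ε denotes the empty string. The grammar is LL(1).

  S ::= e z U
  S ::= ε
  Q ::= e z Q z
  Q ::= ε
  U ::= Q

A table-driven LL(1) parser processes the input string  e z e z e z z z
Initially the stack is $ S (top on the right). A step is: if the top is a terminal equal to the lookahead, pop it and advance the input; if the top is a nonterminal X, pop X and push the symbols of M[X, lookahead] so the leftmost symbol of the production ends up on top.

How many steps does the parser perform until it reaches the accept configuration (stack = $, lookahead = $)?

13

      Stack        Input              Action
   1  $ S          e z e z e z z z $  expand S ::= e z U
   2  $ U z e      e z e z e z z z $  match e
   3  $ U z        z e z e z z z $    match z
   4  $ U          e z e z z z $      expand U ::= Q
   5  $ Q          e z e z z z $      expand Q ::= e z Q z
   6  $ z Q z e    e z e z z z $      match e
   7  $ z Q z      z e z z z $        match z
   8  $ z Q        e z z z $          expand Q ::= e z Q z
   9  $ z z Q z e  e z z z $          match e
  10  $ z z Q z    z z z $            match z
  11  $ z z Q      z z $              expand Q ::= ε
  12  $ z z        z z $              match z
  13  $ z          z $                match z
Accept reached after 13 steps.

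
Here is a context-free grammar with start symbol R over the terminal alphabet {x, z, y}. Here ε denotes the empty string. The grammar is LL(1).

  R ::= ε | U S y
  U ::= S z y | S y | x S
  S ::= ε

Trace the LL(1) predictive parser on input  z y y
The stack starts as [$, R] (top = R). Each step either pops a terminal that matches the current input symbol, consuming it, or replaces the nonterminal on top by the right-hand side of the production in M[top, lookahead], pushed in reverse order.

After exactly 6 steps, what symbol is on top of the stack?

     Stack        Input    Action
  1  $ R          z y y $  expand R ::= U S y
  2  $ y S U      z y y $  expand U ::= S z y
  3  $ y S y z S  z y y $  expand S ::= ε
  4  $ y S y z    z y y $  match z
  5  $ y S y      y y $    match y
  6  $ y S        y $      expand S ::= ε
Stack after step 6: $ y (top = y).

y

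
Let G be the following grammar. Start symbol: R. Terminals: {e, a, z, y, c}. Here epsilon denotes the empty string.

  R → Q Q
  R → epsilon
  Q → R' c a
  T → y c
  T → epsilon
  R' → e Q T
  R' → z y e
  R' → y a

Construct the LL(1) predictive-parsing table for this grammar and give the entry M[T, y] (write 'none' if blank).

T → y c

FIRST(T) = {epsilon, y}
FIRST(R') = {e, y, z}
FIRST(Q) = {e, y, z}  (via R' c a)
FIRST(R) = {epsilon, e, y, z}  (via Q Q)
FOLLOW(R) includes $ since R is the start symbol.
FOLLOW(R'): in Q→R' c a, R' is followed by c a with FIRST {c}. Thus FOLLOW(R') = {c}.
FOLLOW(T): in R'→e Q T, the suffix after T is empty, so FOLLOW(T) ⊇ FOLLOW(R') = {c}. Thus FOLLOW(T) = {c}.
For T → y c: FIRST(y c) = {y}, so it goes in M[T, t] for t ∈ {y}.
For T → epsilon: FIRST(epsilon) = {epsilon}, so it goes in M[T, t] for t ∈ {}; since epsilon ∈ FIRST, also for every t ∈ FOLLOW(T) = {c}.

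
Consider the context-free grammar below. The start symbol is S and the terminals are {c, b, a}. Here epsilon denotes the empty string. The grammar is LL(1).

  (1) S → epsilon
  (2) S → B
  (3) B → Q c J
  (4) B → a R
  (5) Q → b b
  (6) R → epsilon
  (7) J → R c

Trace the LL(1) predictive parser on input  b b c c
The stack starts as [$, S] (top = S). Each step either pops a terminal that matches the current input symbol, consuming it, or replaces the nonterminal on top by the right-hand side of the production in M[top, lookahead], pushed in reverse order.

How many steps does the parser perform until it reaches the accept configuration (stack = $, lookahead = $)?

     Stack      Input      Action
  1  $ S        b b c c $  expand S → B
  2  $ B        b b c c $  expand B → Q c J
  3  $ J c Q    b b c c $  expand Q → b b
  4  $ J c b b  b b c c $  match b
  5  $ J c b    b c c $    match b
  6  $ J c      c c $      match c
  7  $ J        c $        expand J → R c
  8  $ c R      c $        expand R → epsilon
  9  $ c        c $        match c
Accept reached after 9 steps.

9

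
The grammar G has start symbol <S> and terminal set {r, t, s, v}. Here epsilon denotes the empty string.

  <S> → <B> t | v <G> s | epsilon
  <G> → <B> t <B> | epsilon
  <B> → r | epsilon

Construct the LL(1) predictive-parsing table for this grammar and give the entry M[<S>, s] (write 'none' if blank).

FIRST(<B>) = {epsilon, r}
FIRST(<S>) = {epsilon, r, t, v}  (via <B> t)
FIRST(<G>) = {epsilon, r, t}  (via <B> t <B>)
FOLLOW(<S>) includes $ since <S> is the start symbol.
FOLLOW(<S>): <S> appears on no right-hand side. Thus FOLLOW(<S>) = {$}.
For <S> → <B> t: FIRST(<B> t) = {r, t}, so it goes in M[<S>, t] for t ∈ {r, t}.
For <S> → v <G> s: FIRST(v <G> s) = {v}, so it goes in M[<S>, t] for t ∈ {v}.
For <S> → epsilon: FIRST(epsilon) = {epsilon}, so it goes in M[<S>, t] for t ∈ {}; since epsilon ∈ FIRST, also for every t ∈ FOLLOW(<S>) = {$}.
None of these place a production in M[<S>, s].

none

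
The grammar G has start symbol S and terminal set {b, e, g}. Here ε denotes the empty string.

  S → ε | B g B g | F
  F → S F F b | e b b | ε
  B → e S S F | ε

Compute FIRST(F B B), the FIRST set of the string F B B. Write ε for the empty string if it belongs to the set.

FIRST(B) = {ε, e}
FIRST(S) = {ε, b, e, g}  (via B g B g, F)
FIRST(F) = {ε, b, e, g}  (via S F F b)
FIRST(F B B): take FIRST of each symbol in turn, carrying on past any symbol whose FIRST contains ε; result {ε, b, e, g}.

{ε, b, e, g}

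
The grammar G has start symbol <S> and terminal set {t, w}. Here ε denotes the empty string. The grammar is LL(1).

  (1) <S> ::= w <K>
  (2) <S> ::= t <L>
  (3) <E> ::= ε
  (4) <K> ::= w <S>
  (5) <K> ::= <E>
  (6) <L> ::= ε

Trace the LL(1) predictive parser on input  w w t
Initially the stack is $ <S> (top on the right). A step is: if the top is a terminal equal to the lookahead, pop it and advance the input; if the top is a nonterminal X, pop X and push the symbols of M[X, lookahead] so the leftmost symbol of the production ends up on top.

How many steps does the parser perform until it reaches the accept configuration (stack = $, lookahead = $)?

7

     Stack    Input    Action
  1  $ <S>    w w t $  expand <S> ::= w <K>
  2  $ <K> w  w w t $  match w
  3  $ <K>    w t $    expand <K> ::= w <S>
  4  $ <S> w  w t $    match w
  5  $ <S>    t $      expand <S> ::= t <L>
  6  $ <L> t  t $      match t
  7  $ <L>    $        expand <L> ::= ε
Accept reached after 7 steps.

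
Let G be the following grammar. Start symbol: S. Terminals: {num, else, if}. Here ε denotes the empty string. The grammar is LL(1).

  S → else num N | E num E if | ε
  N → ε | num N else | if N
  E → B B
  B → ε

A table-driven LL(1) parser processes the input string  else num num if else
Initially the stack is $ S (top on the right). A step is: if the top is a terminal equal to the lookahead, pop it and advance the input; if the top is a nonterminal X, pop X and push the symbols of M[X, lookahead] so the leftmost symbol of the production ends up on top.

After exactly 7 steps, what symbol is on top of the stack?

step 1: stack=$ S  input=else num num if else $  — expand S → else num N
step 2: stack=$ N num else  input=else num num if else $  — match else
step 3: stack=$ N num  input=num num if else $  — match num
step 4: stack=$ N  input=num if else $  — expand N → num N else
step 5: stack=$ else N num  input=num if else $  — match num
step 6: stack=$ else N  input=if else $  — expand N → if N
step 7: stack=$ else N if  input=if else $  — match if
Stack after step 7: $ else N (top = N).

N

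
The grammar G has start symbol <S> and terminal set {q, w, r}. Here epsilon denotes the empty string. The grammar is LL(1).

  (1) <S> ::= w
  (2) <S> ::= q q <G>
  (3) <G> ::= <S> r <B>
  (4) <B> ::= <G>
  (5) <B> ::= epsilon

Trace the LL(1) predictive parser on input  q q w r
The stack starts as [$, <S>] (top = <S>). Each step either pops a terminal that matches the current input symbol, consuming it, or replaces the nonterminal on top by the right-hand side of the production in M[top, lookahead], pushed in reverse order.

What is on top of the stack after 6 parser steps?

step 1: stack=$ <S>  input=q q w r $  — expand <S> ::= q q <G>
step 2: stack=$ <G> q q  input=q q w r $  — match q
step 3: stack=$ <G> q  input=q w r $  — match q
step 4: stack=$ <G>  input=w r $  — expand <G> ::= <S> r <B>
step 5: stack=$ <B> r <S>  input=w r $  — expand <S> ::= w
step 6: stack=$ <B> r w  input=w r $  — match w
Stack after step 6: $ <B> r (top = r).

r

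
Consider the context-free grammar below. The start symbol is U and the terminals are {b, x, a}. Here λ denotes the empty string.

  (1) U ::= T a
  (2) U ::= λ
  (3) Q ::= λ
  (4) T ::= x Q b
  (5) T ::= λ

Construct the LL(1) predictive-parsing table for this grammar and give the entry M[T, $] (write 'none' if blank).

none

FIRST(Q): from Q::=λ we get {λ}. So FIRST(Q) = {λ}.
FIRST(T): from T::=x Q b we get {x}; from T::=λ we get {λ}. So FIRST(T) = {λ, x}.
FIRST(U): from U::=T a we get {a, x}; from U::=λ we get {λ}. So FIRST(U) = {λ, a, x}.
FOLLOW(U) includes $ since U is the start symbol.
FOLLOW(T): in U::=T a, T is followed by a with FIRST {a}. Thus FOLLOW(T) = {a}.
For T ::= x Q b: FIRST(x Q b) = {x}, so it goes in M[T, t] for t ∈ {x}.
For T ::= λ: FIRST(λ) = {λ}, so it goes in M[T, t] for t ∈ {}; since λ ∈ FIRST, also for every t ∈ FOLLOW(T) = {a}.
None of these place a production in M[T, $].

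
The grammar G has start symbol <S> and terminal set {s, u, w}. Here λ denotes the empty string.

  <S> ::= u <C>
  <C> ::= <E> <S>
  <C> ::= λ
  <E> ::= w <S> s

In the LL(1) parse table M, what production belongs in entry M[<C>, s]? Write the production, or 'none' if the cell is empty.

FIRST(<S>): from <S>::=u <C> we get {u}. So FIRST(<S>) = {u}.
FIRST(<E>): from <E>::=w <S> s we get {w}. So FIRST(<E>) = {w}.
FIRST(<C>): from <C>::=<E> <S> we get {w}; from <C>::=λ we get {λ}. So FIRST(<C>) = {λ, w}.
FOLLOW(<S>) includes $ since <S> is the start symbol.
FOLLOW(<S>): in <C>::=<E> <S>, the suffix after <S> is empty, so FOLLOW(<S>) ⊇ FOLLOW(<C>) = {$, s}; in <E>::=w <S> s, <S> is followed by s with FIRST {s}. Thus FOLLOW(<S>) = {$, s}.
FOLLOW(<C>): in <S>::=u <C>, the suffix after <C> is empty, so FOLLOW(<C>) ⊇ FOLLOW(<S>) = {$, s}. Thus FOLLOW(<C>) = {$, s}.
For <C> ::= <E> <S>: FIRST(<E> <S>) = {w}, so it goes in M[<C>, t] for t ∈ {w}.
For <C> ::= λ: FIRST(λ) = {λ}, so it goes in M[<C>, t] for t ∈ {}; since λ ∈ FIRST, also for every t ∈ FOLLOW(<C>) = {$, s}.

<C> ::= λ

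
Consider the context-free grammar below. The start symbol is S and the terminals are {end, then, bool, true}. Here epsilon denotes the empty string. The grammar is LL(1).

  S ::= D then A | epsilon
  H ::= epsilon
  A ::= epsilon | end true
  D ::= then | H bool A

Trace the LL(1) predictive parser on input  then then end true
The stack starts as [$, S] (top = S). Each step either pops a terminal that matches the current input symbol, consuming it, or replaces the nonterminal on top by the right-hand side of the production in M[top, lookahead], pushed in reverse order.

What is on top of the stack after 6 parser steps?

step 1: stack=$ S  input=then then end true $  — expand S ::= D then A
step 2: stack=$ A then D  input=then then end true $  — expand D ::= then
step 3: stack=$ A then then  input=then then end true $  — match then
step 4: stack=$ A then  input=then end true $  — match then
step 5: stack=$ A  input=end true $  — expand A ::= end true
step 6: stack=$ true end  input=end true $  — match end
Stack after step 6: $ true (top = true).

true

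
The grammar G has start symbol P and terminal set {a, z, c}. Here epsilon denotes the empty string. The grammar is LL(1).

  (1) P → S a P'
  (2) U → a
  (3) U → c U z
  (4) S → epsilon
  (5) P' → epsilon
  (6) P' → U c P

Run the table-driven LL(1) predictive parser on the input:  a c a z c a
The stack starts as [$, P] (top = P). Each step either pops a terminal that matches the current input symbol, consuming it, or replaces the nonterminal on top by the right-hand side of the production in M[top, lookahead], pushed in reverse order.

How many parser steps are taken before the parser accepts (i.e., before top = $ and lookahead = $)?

14

      Stack        Input          Action
   1  $ P          a c a z c a $  expand P → S a P'
   2  $ P' a S     a c a z c a $  expand S → epsilon
   3  $ P' a       a c a z c a $  match a
   4  $ P'         c a z c a $    expand P' → U c P
   5  $ P c U      c a z c a $    expand U → c U z
   6  $ P c z U c  c a z c a $    match c
   7  $ P c z U    a z c a $      expand U → a
   8  $ P c z a    a z c a $      match a
   9  $ P c z      z c a $        match z
  10  $ P c        c a $          match c
  11  $ P          a $            expand P → S a P'
  12  $ P' a S     a $            expand S → epsilon
  13  $ P' a       a $            match a
  14  $ P'         $              expand P' → epsilon
Accept reached after 14 steps.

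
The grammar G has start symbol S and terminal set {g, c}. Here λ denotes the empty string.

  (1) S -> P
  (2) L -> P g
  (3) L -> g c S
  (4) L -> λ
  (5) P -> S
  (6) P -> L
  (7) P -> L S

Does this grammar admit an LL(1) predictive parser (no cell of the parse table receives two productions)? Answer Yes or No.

No

FIRST(S) = {λ, g}
FIRST(L) = {λ, g}
FIRST(P) = {λ, g}
FOLLOW(S) = {$, g}
FOLLOW(L) = {$, g}
FOLLOW(P) = {$, g}
Cell M[L, g] receives both L -> P g and L -> g c S and L -> λ — the grammar is not LL(1).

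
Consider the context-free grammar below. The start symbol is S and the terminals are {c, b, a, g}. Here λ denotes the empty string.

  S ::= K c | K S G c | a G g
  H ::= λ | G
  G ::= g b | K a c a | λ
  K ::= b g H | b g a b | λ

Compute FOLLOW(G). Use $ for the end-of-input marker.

{a, b, c, g}

FIRST(K): from K::=b g H we get {b}; from K::=b g a b we get {b}; from K::=λ we get {λ}. So FIRST(K) = {λ, b}.
FIRST(S): from S::=K c we get {b, c}; from S::=K S G c we get {a, b, c}; from S::=a G g we get {a}. So FIRST(S) = {a, b, c}.
FIRST(G): from G::=g b we get {g}; from G::=K a c a we get {a, b}; from G::=λ we get {λ}. So FIRST(G) = {λ, a, b, g}.
FIRST(H): from H::=λ we get {λ}; from H::=G we get {λ, a, b, g}. So FIRST(H) = {λ, a, b, g}.
FOLLOW(S) includes $ since S is the start symbol.
FOLLOW(S): in S::=K S G c, S is followed by G c with FIRST {a, b, c, g}. Thus FOLLOW(S) = {$, a, b, c, g}.
FOLLOW(K): in S::=K c, K is followed by c with FIRST {c}; in S::=K S G c, K is followed by S G c with FIRST {a, b, c}; in G::=K a c a, K is followed by a c a with FIRST {a}. Thus FOLLOW(K) = {a, b, c}.
FOLLOW(H): in K::=b g H, the suffix after H is empty, so FOLLOW(H) ⊇ FOLLOW(K) = {a, b, c}. Thus FOLLOW(H) = {a, b, c}.
FOLLOW(G): in S::=K S G c, G is followed by c with FIRST {c}; in S::=a G g, G is followed by g with FIRST {g}; in H::=G, the suffix after G is empty, so FOLLOW(G) ⊇ FOLLOW(H) = {a, b, c}. Thus FOLLOW(G) = {a, b, c, g}.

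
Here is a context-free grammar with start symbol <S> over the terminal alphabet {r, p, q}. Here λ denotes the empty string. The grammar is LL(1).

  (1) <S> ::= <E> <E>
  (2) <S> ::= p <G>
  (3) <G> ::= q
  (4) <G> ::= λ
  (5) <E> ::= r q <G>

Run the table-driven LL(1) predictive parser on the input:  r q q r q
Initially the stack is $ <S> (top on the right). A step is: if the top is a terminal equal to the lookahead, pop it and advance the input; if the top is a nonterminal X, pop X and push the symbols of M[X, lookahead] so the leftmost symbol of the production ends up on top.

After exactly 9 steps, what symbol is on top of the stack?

     Stack          Input        Action
  1  $ <S>          r q q r q $  expand <S> ::= <E> <E>
  2  $ <E> <E>      r q q r q $  expand <E> ::= r q <G>
  3  $ <E> <G> q r  r q q r q $  match r
  4  $ <E> <G> q    q q r q $    match q
  5  $ <E> <G>      q r q $      expand <G> ::= q
  6  $ <E> q        q r q $      match q
  7  $ <E>          r q $        expand <E> ::= r q <G>
  8  $ <G> q r      r q $        match r
  9  $ <G> q        q $          match q
Stack after step 9: $ <G> (top = <G>).

<G>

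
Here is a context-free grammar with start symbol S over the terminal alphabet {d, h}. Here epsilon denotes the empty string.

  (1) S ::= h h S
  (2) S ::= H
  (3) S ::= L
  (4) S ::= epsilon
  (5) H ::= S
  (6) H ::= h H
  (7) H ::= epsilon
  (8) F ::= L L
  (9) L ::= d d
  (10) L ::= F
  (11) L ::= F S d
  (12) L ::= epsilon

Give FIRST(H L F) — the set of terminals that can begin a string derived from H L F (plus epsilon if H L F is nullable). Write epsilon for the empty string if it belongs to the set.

{epsilon, d, h}

FIRST(S) = {epsilon, d, h}  (via H, L)
FIRST(H) = {epsilon, d, h}  (via S)
FIRST(F) = {epsilon, d, h}  (via L L)
FIRST(L) = {epsilon, d, h}  (via F, F S d)
FIRST(H L F): take FIRST of each symbol in turn, carrying on past any symbol whose FIRST contains epsilon; result {epsilon, d, h}.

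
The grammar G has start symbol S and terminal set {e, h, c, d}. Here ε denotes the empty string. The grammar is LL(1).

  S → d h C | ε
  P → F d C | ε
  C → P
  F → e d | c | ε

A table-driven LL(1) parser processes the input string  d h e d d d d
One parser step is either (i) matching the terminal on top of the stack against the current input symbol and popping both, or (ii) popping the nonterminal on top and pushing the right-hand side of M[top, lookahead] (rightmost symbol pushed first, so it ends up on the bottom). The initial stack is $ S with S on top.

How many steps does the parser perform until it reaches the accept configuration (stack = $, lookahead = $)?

19

step 1: stack=$ S  input=d h e d d d d $  — expand S → d h C
step 2: stack=$ C h d  input=d h e d d d d $  — match d
step 3: stack=$ C h  input=h e d d d d $  — match h
step 4: stack=$ C  input=e d d d d $  — expand C → P
step 5: stack=$ P  input=e d d d d $  — expand P → F d C
step 6: stack=$ C d F  input=e d d d d $  — expand F → e d
step 7: stack=$ C d d e  input=e d d d d $  — match e
step 8: stack=$ C d d  input=d d d d $  — match d
step 9: stack=$ C d  input=d d d $  — match d
step 10: stack=$ C  input=d d $  — expand C → P
step 11: stack=$ P  input=d d $  — expand P → F d C
step 12: stack=$ C d F  input=d d $  — expand F → ε
step 13: stack=$ C d  input=d d $  — match d
step 14: stack=$ C  input=d $  — expand C → P
step 15: stack=$ P  input=d $  — expand P → F d C
step 16: stack=$ C d F  input=d $  — expand F → ε
step 17: stack=$ C d  input=d $  — match d
step 18: stack=$ C  input=$  — expand C → P
step 19: stack=$ P  input=$  — expand P → ε
Accept reached after 19 steps.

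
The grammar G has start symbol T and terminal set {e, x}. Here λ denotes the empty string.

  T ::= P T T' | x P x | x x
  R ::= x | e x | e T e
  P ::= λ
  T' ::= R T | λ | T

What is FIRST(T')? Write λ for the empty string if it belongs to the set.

FIRST(R): from R::=x we get {x}; from R::=e x we get {e}; from R::=e T e we get {e}. So FIRST(R) = {e, x}.
FIRST(P): from P::=λ we get {λ}. So FIRST(P) = {λ}.
FIRST(T): from T::=P T T' we get {x}; from T::=x P x we get {x}; from T::=x x we get {x}. So FIRST(T) = {x}.
FIRST(T'): from T'::=R T we get {e, x}; from T'::=λ we get {λ}; from T'::=T we get {x}. So FIRST(T') = {λ, e, x}.

{λ, e, x}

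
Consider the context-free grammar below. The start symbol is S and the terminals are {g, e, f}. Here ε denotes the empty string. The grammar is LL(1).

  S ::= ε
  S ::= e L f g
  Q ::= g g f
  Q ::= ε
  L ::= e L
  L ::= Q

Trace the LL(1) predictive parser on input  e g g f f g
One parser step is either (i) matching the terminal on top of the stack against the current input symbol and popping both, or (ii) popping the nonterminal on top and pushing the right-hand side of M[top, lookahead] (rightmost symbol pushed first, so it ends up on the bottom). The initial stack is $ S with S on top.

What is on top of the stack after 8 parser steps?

g

step 1: stack=$ S  input=e g g f f g $  — expand S ::= e L f g
step 2: stack=$ g f L e  input=e g g f f g $  — match e
step 3: stack=$ g f L  input=g g f f g $  — expand L ::= Q
step 4: stack=$ g f Q  input=g g f f g $  — expand Q ::= g g f
step 5: stack=$ g f f g g  input=g g f f g $  — match g
step 6: stack=$ g f f g  input=g f f g $  — match g
step 7: stack=$ g f f  input=f f g $  — match f
step 8: stack=$ g f  input=f g $  — match f
Stack after step 8: $ g (top = g).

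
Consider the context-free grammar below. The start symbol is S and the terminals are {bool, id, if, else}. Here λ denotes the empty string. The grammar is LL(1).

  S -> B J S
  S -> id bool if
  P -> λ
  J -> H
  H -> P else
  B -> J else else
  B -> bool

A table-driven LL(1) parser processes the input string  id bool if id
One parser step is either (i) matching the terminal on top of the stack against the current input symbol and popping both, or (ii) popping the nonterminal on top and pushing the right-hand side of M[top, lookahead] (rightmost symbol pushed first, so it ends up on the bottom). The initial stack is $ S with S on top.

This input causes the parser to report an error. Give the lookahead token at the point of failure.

id

step 1: stack=$ S  input=id bool if id $  — expand S -> id bool if
step 2: stack=$ if bool id  input=id bool if id $  — match id
step 3: stack=$ if bool  input=bool if id $  — match bool
step 4: stack=$ if  input=if id $  — match if
step 5: stack=$  input=id $  — error: stack empty but input remains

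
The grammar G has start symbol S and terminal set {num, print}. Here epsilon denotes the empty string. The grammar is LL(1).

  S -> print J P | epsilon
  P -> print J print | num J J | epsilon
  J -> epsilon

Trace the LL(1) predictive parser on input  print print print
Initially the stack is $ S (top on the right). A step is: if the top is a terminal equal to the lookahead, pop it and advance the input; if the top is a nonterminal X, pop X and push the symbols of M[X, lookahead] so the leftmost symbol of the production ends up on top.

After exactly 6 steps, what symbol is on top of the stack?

print

step 1: stack=$ S  input=print print print $  — expand S -> print J P
step 2: stack=$ P J print  input=print print print $  — match print
step 3: stack=$ P J  input=print print $  — expand J -> epsilon
step 4: stack=$ P  input=print print $  — expand P -> print J print
step 5: stack=$ print J print  input=print print $  — match print
step 6: stack=$ print J  input=print $  — expand J -> epsilon
Stack after step 6: $ print (top = print).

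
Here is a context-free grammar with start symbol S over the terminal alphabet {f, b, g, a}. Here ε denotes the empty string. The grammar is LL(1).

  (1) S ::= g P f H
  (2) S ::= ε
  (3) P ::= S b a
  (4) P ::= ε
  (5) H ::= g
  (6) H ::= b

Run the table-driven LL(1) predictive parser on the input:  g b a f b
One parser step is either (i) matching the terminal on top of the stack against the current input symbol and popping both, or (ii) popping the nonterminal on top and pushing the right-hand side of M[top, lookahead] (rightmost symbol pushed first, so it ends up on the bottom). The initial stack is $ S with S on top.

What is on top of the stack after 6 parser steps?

f

step 1: stack=$ S  input=g b a f b $  — expand S ::= g P f H
step 2: stack=$ H f P g  input=g b a f b $  — match g
step 3: stack=$ H f P  input=b a f b $  — expand P ::= S b a
step 4: stack=$ H f a b S  input=b a f b $  — expand S ::= ε
step 5: stack=$ H f a b  input=b a f b $  — match b
step 6: stack=$ H f a  input=a f b $  — match a
Stack after step 6: $ H f (top = f).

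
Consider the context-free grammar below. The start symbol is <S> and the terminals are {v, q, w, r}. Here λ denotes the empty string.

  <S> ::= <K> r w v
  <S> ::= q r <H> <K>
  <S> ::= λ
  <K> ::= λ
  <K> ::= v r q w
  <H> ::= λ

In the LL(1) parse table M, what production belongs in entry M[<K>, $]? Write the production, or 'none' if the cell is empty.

FIRST(<K>) = {λ, v}
FIRST(<H>) = {λ}
FIRST(<S>) = {λ, q, r, v}  (via <K> r w v)
FOLLOW(<S>) includes $ since <S> is the start symbol.
FOLLOW(<S>): <S> appears on no right-hand side. Thus FOLLOW(<S>) = {$}.
FOLLOW(<K>): in <S>::=<K> r w v, <K> is followed by r w v with FIRST {r}; in <S>::=q r <H> <K>, the suffix after <K> is empty, so FOLLOW(<K>) ⊇ FOLLOW(<S>) = {$}. Thus FOLLOW(<K>) = {$, r}.
For <K> ::= λ: FIRST(λ) = {λ}, so it goes in M[<K>, t] for t ∈ {}; since λ ∈ FIRST, also for every t ∈ FOLLOW(<K>) = {$, r}.
For <K> ::= v r q w: FIRST(v r q w) = {v}, so it goes in M[<K>, t] for t ∈ {v}.

<K> ::= λ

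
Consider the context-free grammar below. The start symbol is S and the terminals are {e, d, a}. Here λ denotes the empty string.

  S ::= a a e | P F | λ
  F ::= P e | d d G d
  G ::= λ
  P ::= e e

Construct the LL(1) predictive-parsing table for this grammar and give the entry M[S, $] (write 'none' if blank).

FIRST(G) = {λ}
FIRST(P) = {e}
FIRST(S) = {λ, a, e}  (via P F)
FIRST(F) = {d, e}  (via P e)
FOLLOW(S) includes $ since S is the start symbol.
FOLLOW(S): S appears on no right-hand side. Thus FOLLOW(S) = {$}.
For S ::= a a e: FIRST(a a e) = {a}, so it goes in M[S, t] for t ∈ {a}.
For S ::= P F: FIRST(P F) = {e}, so it goes in M[S, t] for t ∈ {e}.
For S ::= λ: FIRST(λ) = {λ}, so it goes in M[S, t] for t ∈ {}; since λ ∈ FIRST, also for every t ∈ FOLLOW(S) = {$}.

S ::= λ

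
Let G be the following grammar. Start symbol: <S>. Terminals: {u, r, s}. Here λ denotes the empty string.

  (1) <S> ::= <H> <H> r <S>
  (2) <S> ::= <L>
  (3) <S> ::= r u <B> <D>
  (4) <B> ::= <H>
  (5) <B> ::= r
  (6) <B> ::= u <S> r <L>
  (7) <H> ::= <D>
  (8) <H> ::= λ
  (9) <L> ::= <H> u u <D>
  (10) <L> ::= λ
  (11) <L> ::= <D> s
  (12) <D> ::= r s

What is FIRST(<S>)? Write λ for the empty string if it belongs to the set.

{λ, r, u}

FIRST(<D>) = {r}
FIRST(<H>) = {λ, r}  (via <D>)
FIRST(<B>) = {λ, r, u}  (via <H>)
FIRST(<L>) = {λ, r, u}  (via <H> u u <D>, <D> s)
FIRST(<S>) = {λ, r, u}  (via <H> <H> r <S>, <L>)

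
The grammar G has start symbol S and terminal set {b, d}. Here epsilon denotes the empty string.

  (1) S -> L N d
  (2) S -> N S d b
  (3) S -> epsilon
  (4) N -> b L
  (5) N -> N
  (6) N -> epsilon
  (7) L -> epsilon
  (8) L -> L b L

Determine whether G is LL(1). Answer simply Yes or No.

FIRST(S) = {epsilon, b, d}
FIRST(N) = {epsilon, b}
FIRST(L) = {epsilon, b}
FOLLOW(S) = {$, d}
FOLLOW(N) = {b, d}
FOLLOW(L) = {b, d}
Cell M[L, b] receives both L -> epsilon and L -> L b L — the grammar is not LL(1).

No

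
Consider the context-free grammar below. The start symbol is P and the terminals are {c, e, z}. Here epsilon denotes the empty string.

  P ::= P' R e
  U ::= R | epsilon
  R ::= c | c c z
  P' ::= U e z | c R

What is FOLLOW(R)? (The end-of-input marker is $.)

{c, e}

FIRST(R) = {c}
FIRST(U) = {epsilon, c}  (via R)
FIRST(P') = {c, e}  (via U e z)
FIRST(P) = {c, e}  (via P' R e)
FOLLOW(P) includes $ since P is the start symbol.
FOLLOW(P): P appears on no right-hand side. Thus FOLLOW(P) = {$}.
FOLLOW(U): in P'::=U e z, U is followed by e z with FIRST {e}. Thus FOLLOW(U) = {e}.
FOLLOW(P'): in P::=P' R e, P' is followed by R e with FIRST {c}. Thus FOLLOW(P') = {c}.
FOLLOW(R): in P::=P' R e, R is followed by e with FIRST {e}; in U::=R, the suffix after R is empty, so FOLLOW(R) ⊇ FOLLOW(U) = {e}; in P'::=c R, the suffix after R is empty, so FOLLOW(R) ⊇ FOLLOW(P') = {c}. Thus FOLLOW(R) = {c, e}.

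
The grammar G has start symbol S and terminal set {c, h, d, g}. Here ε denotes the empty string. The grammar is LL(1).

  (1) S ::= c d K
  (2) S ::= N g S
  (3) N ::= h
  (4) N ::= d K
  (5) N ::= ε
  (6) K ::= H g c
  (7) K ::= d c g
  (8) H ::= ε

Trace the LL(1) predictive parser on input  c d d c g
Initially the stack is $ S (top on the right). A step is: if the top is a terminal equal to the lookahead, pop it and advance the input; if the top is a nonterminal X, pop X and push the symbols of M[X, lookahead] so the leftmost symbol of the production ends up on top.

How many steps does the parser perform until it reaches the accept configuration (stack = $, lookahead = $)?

     Stack    Input        Action
  1  $ S      c d d c g $  expand S ::= c d K
  2  $ K d c  c d d c g $  match c
  3  $ K d    d d c g $    match d
  4  $ K      d c g $      expand K ::= d c g
  5  $ g c d  d c g $      match d
  6  $ g c    c g $        match c
  7  $ g      g $          match g
Accept reached after 7 steps.

7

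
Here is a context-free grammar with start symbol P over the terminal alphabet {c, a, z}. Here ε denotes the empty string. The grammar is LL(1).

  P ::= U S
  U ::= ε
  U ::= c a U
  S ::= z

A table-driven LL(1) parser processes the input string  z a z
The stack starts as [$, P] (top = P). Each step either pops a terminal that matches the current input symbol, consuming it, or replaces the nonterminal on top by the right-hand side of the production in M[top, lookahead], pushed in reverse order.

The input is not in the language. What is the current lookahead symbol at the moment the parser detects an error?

step 1: stack=$ P  input=z a z $  — expand P ::= U S
step 2: stack=$ S U  input=z a z $  — expand U ::= ε
step 3: stack=$ S  input=z a z $  — expand S ::= z
step 4: stack=$ z  input=z a z $  — match z
step 5: stack=$  input=a z $  — error: stack empty but input remains

a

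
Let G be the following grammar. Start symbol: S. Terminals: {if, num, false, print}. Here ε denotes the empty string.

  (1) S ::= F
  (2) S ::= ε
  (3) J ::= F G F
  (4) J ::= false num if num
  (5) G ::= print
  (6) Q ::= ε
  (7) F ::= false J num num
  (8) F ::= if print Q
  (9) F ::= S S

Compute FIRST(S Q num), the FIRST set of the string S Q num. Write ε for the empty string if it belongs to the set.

FIRST(G) = {print}
FIRST(Q) = {ε}
FIRST(S) = {ε, false, if}  (via F)
FIRST(F) = {ε, false, if}  (via S S)
FIRST(J) = {false, if, print}  (via F G F)
FIRST(S Q num): take FIRST of each symbol in turn, carrying on past any symbol whose FIRST contains ε; result {false, if, num}.

{false, if, num}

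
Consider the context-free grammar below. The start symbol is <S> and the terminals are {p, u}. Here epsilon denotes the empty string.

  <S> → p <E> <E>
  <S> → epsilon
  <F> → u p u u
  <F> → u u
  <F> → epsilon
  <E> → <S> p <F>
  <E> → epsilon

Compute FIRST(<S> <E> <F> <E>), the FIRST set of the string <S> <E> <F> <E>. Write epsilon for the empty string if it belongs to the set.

{epsilon, p, u}

FIRST(<S>) = {epsilon, p}
FIRST(<F>) = {epsilon, u}
FIRST(<E>) = {epsilon, p}  (via <S> p <F>)
FIRST(<S> <E> <F> <E>): take FIRST of each symbol in turn, carrying on past any symbol whose FIRST contains epsilon; result {epsilon, p, u}.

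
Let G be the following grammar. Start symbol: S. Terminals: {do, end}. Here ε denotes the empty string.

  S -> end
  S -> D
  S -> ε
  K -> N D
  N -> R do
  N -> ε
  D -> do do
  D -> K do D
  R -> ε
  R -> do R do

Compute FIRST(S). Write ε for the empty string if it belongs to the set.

FIRST(R) = {ε, do}
FIRST(N) = {ε, do}  (via R do)
FIRST(S) = {ε, do, end}  (via D)
FIRST(K) = {do}  (via N D)
FIRST(D) = {do}  (via K do D)

{ε, do, end}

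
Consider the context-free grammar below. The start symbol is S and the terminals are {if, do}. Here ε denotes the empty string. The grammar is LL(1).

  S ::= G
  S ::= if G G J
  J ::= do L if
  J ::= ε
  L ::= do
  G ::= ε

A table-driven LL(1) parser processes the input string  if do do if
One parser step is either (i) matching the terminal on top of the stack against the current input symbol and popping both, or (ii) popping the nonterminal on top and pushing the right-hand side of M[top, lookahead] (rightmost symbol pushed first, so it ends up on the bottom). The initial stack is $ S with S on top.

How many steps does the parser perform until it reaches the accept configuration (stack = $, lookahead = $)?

     Stack       Input          Action
  1  $ S         if do do if $  expand S ::= if G G J
  2  $ J G G if  if do do if $  match if
  3  $ J G G     do do if $     expand G ::= ε
  4  $ J G       do do if $     expand G ::= ε
  5  $ J         do do if $     expand J ::= do L if
  6  $ if L do   do do if $     match do
  7  $ if L      do if $        expand L ::= do
  8  $ if do     do if $        match do
  9  $ if        if $           match if
Accept reached after 9 steps.

9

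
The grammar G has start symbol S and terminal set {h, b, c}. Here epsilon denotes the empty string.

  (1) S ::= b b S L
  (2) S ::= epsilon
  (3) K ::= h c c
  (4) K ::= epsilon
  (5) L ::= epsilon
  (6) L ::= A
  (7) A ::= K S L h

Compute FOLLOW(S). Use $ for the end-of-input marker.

FIRST(S): from S::=b b S L we get {b}; from S::=epsilon we get {epsilon}. So FIRST(S) = {epsilon, b}.
FIRST(K): from K::=h c c we get {h}; from K::=epsilon we get {epsilon}. So FIRST(K) = {epsilon, h}.
FIRST(L): from L::=epsilon we get {epsilon}; from L::=A we get {b, h}. So FIRST(L) = {epsilon, b, h}.
FIRST(A): from A::=K S L h we get {b, h}. So FIRST(A) = {b, h}.
FOLLOW(S) includes $ since S is the start symbol.
FOLLOW(S): in S::=b b S L, S is followed by L with FIRST {epsilon, b, h}; in S::=b b S L, the suffix after S is nullable (adds nothing new); in A::=K S L h, S is followed by L h with FIRST {b, h}. Thus FOLLOW(S) = {$, b, h}.
FOLLOW(K): in A::=K S L h, K is followed by S L h with FIRST {b, h}. Thus FOLLOW(K) = {b, h}.
FOLLOW(L): in S::=b b S L, the suffix after L is empty, so FOLLOW(L) ⊇ FOLLOW(S) = {$, b, h}; in A::=K S L h, L is followed by h with FIRST {h}. Thus FOLLOW(L) = {$, b, h}.
FOLLOW(A): in L::=A, the suffix after A is empty, so FOLLOW(A) ⊇ FOLLOW(L) = {$, b, h}. Thus FOLLOW(A) = {$, b, h}.

{$, b, h}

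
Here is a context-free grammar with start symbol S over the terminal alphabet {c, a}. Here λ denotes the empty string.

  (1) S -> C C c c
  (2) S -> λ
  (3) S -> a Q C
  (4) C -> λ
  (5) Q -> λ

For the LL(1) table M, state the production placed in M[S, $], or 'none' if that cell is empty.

FIRST(C): from C->λ we get {λ}. So FIRST(C) = {λ}.
FIRST(Q): from Q->λ we get {λ}. So FIRST(Q) = {λ}.
FIRST(S): from S->C C c c we get {c}; from S->λ we get {λ}; from S->a Q C we get {a}. So FIRST(S) = {λ, a, c}.
FOLLOW(S) includes $ since S is the start symbol.
FOLLOW(S): S appears on no right-hand side. Thus FOLLOW(S) = {$}.
For S -> C C c c: FIRST(C C c c) = {c}, so it goes in M[S, t] for t ∈ {c}.
For S -> λ: FIRST(λ) = {λ}, so it goes in M[S, t] for t ∈ {}; since λ ∈ FIRST, also for every t ∈ FOLLOW(S) = {$}.
For S -> a Q C: FIRST(a Q C) = {a}, so it goes in M[S, t] for t ∈ {a}.

S -> λ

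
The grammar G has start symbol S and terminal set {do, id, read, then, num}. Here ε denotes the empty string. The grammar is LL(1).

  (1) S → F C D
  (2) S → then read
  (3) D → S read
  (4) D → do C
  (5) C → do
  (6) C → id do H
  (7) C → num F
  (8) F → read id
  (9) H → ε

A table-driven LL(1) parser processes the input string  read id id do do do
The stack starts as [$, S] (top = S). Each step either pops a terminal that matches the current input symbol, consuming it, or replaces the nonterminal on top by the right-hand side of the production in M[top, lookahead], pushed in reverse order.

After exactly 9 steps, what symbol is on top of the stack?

     Stack          Input                  Action
  1  $ S            read id id do do do $  expand S → F C D
  2  $ D C F        read id id do do do $  expand F → read id
  3  $ D C id read  read id id do do do $  match read
  4  $ D C id       id id do do do $       match id
  5  $ D C          id do do do $          expand C → id do H
  6  $ D H do id    id do do do $          match id
  7  $ D H do       do do do $             match do
  8  $ D H          do do $                expand H → ε
  9  $ D            do do $                expand D → do C
Stack after step 9: $ C do (top = do).

do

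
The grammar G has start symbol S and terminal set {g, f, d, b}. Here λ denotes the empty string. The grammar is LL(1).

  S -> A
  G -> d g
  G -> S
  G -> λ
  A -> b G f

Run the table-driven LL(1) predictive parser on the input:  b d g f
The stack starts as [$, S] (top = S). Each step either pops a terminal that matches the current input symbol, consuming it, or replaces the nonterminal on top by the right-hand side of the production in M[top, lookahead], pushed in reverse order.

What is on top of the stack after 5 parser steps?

step 1: stack=$ S  input=b d g f $  — expand S -> A
step 2: stack=$ A  input=b d g f $  — expand A -> b G f
step 3: stack=$ f G b  input=b d g f $  — match b
step 4: stack=$ f G  input=d g f $  — expand G -> d g
step 5: stack=$ f g d  input=d g f $  — match d
Stack after step 5: $ f g (top = g).

g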